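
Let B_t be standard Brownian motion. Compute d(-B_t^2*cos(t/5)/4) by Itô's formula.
d(-B_t^2*cos(t/5)/4) = (B_t^2*sin(t/5)/20 - cos(t/5)/4) dt + (-B_t*cos(t/5)/2) dB_t

Itô's formula for f(t, x): d f(t, B_t) = (f_t + (1/2) f_xx) dt + f_x dB_t. Compute partials of f(t, x) = -x^2*cos(t/5)/4:
  f_t(t,x)  = x^2*sin(t/5)/20
  f_x(t,x)  = -x*cos(t/5)/2
  f_xx(t,x) = -cos(t/5)/2
Assemble drift = f_t + (1/2) f_xx = x^2*sin(t/5)/20 - cos(t/5)/4 and diffusion = f_x = -x*cos(t/5)/2. Substituting x = B_t:
  d(-B_t^2*cos(t/5)/4) = (B_t^2*sin(t/5)/20 - cos(t/5)/4) dt + (-B_t*cos(t/5)/2) dB_t.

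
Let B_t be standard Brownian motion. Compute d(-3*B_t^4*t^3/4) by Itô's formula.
d(-3*B_t^4*t^3/4) = (9*B_t^2*t^2*(-B_t^2 - 2*t)/4) dt + (-3*B_t^3*t^3) dB_t

Itô's formula for f(t, x): d f(t, B_t) = (f_t + (1/2) f_xx) dt + f_x dB_t. Compute partials of f(t, x) = -3*t^3*x^4/4:
  f_t(t,x)  = -9*t^2*x^4/4
  f_x(t,x)  = -3*t^3*x^3
  f_xx(t,x) = -9*t^3*x^2
Assemble drift = f_t + (1/2) f_xx = 9*t^2*x^2*(-2*t - x^2)/4 and diffusion = f_x = -3*t^3*x^3. Substituting x = B_t:
  d(-3*B_t^4*t^3/4) = (9*B_t^2*t^2*(-B_t^2 - 2*t)/4) dt + (-3*B_t^3*t^3) dB_t.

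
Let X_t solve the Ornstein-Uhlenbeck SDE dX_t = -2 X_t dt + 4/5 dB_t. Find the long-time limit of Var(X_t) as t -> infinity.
lim Var(X_t) = 4/25

The OU SDE dX = -theta X dt + sigma dB admits the integrating factor exp(theta t): d(exp(theta t) X_t) = sigma exp(theta t) dB_t. Integrating from 0 to t gives X_t = x_0 * exp(-theta t) + sigma * int_0^t exp(-theta (t-s)) dB_s for any initial x_0. The Itô integral has variance (by the Itô isometry) sigma^2 * int_0^t exp(-2 theta (t - s)) ds = sigma^2 * (1 - exp(-2 theta t)) / (2 theta), independent of x_0.
With theta = 2, sigma = 4/5:
  Var(X_t) = (4/5)^2 * (1 - exp(-2*2 t)) / (2 * 2) = 4/25 - 4*exp(-4*t)/25.
As t -> infinity, exp(-2*2 t) -> 0, so the stationary variance is sigma^2 / (2 theta) = 4/25.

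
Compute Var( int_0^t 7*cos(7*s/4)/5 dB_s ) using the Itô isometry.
Var = 49*t/50 + 7*sin(7*t/2)/25

The Itô integral of a deterministic integrand f(s) has mean 0 because each increment f(s) * (B_{s+ds} - B_s) has mean 0. By the Itô isometry:
  Var( int_0^t f(s) dB_s ) = E[ (int_0^t f(s) dB_s)^2 ] = int_0^t f(s)^2 ds.
Here f(s) = 7*cos(7*s/4)/5, so f(s)^2 = 49*cos(7*s/4)^2/25. Integrate:
  int_0^t (49*cos(7*s/4)^2/25) ds = 49*t/50 + 7*sin(7*t/2)/25.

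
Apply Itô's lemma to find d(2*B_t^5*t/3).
d(2*B_t^5*t/3) = (2*B_t^3*(B_t^2 + 10*t)/3) dt + (10*B_t^4*t/3) dB_t

Itô's formula for f(t, x): d f(t, B_t) = (f_t + (1/2) f_xx) dt + f_x dB_t. Compute partials of f(t, x) = 2*t*x^5/3:
  f_t(t,x)  = 2*x^5/3
  f_x(t,x)  = 10*t*x^4/3
  f_xx(t,x) = 40*t*x^3/3
Assemble drift = f_t + (1/2) f_xx = 2*x^3*(10*t + x^2)/3 and diffusion = f_x = 10*t*x^4/3. Substituting x = B_t:
  d(2*B_t^5*t/3) = (2*B_t^3*(B_t^2 + 10*t)/3) dt + (10*B_t^4*t/3) dB_t.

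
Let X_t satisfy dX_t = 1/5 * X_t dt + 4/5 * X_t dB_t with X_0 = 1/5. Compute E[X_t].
E[X_t] = exp(t/5)/5

For GBM dX = mu X dt + sigma X dB with X_0 = x_0, apply Itô to Y = log X: dY = (mu - sigma^2/2) dt + sigma dB, so Y_t = log(x_0) + (mu - sigma^2/2) t + sigma B_t and hence X_t = x_0 * exp((mu - sigma^2/2) t + sigma B_t).
With mu = 1/5, sigma = 4/5, x_0 = 1/5, this gives:
  X_t = 1/5 * exp((-3/25) * t + (4/5) * B_t).
Since sigma*B_t ~ Normal(0, sigma^2 t), E[exp(sigma*B_t)] = exp(sigma^2 t / 2); so E[X_t] = x_0 * exp((mu - sigma^2/2) t) * exp(sigma^2 t / 2) = x_0 * exp(mu t) = exp(t/5)/5.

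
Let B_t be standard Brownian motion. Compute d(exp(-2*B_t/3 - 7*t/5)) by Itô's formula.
d(exp(-2*B_t/3 - 7*t/5)) = (-53*exp(-2*B_t/3 - 7*t/5)/45) dt + (-2*exp(-2*B_t/3 - 7*t/5)/3) dB_t

Itô's formula for f(t, x): d f(t, B_t) = (f_t + (1/2) f_xx) dt + f_x dB_t. Compute partials of f(t, x) = exp(-7*t/5 - 2*x/3):
  f_t(t,x)  = -7*exp(-7*t/5 - 2*x/3)/5
  f_x(t,x)  = -2*exp(-7*t/5 - 2*x/3)/3
  f_xx(t,x) = 4*exp(-7*t/5 - 2*x/3)/9
Assemble drift = f_t + (1/2) f_xx = -53*exp(-7*t/5 - 2*x/3)/45 and diffusion = f_x = -2*exp(-7*t/5 - 2*x/3)/3. Substituting x = B_t:
  d(exp(-2*B_t/3 - 7*t/5)) = (-53*exp(-2*B_t/3 - 7*t/5)/45) dt + (-2*exp(-2*B_t/3 - 7*t/5)/3) dB_t.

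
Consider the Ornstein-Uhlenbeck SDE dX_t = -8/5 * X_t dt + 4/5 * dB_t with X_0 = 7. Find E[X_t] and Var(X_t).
E[X_t] = 7*exp(-8*t/5); Var(X_t) = 1/5 - exp(-16*t/5)/5

The OU SDE dX = -theta X dt + sigma dB admits the integrating factor exp(theta t): d(exp(theta t) X_t) = sigma exp(theta t) dB_t. Integrating from 0 to t:
  X_t = x_0 * exp(-theta t) + sigma * int_0^t exp(-theta (t-s)) dB_s.
The Itô integral has mean 0 and (by the Itô isometry) variance sigma^2 * int_0^t exp(-2 theta (t - s)) ds = sigma^2 * (1 - exp(-2 theta t)) / (2 theta).
With theta = 8/5, sigma = 4/5, x_0 = 7:
  E[X_t] = 7 * exp(-8/5 t) = 7*exp(-8*t/5)
  Var(X_t) = (4/5)^2 * (1 - exp(-2*8/5 t)) / (2 * 8/5) = 1/5 - exp(-16*t/5)/5.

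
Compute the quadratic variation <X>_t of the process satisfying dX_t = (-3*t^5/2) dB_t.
<X>_t = 9*t^11/44

For an Itô process dX_t = a(t) dt + b(t) dB_t, the quadratic variation is <X>_t = int_0^t b(s)^2 ds (the drift term does not contribute). Here b(s) = -3*s^5/2, so
  b(s)^2 = 9*s^10/4.
Integrating from 0 to t:
  <X>_t = int_0^t (9*s^10/4) ds = 9*t^11/44.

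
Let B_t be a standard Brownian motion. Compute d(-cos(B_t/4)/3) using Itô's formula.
d(-cos(B_t/4)/3) = (cos(B_t/4)/96) dt + (sin(B_t/4)/12) dB_t

Itô's formula for f(B_t) gives d f(B_t) = f'(B_t) dB_t + (1/2) f''(B_t) dt. Compute derivatives of f(x) = -cos(x/4)/3:
  f'(x)  = sin(x/4)/12
  f''(x) = cos(x/4)/48
Substitute x = B_t and multiply the f'' term by 1/2:
  drift     = (1/2) * (cos(x/4)/48) evaluated at B_t = cos(B_t/4)/96
  diffusion = (sin(x/4)/12) evaluated at B_t = sin(B_t/4)/12
Therefore d(-cos(B_t/4)/3) = (cos(B_t/4)/96) dt + (sin(B_t/4)/12) dB_t.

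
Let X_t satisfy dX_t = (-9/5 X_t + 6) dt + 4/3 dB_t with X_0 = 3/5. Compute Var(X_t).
Var(X_t) = 40/81 - 40*exp(-18*t/5)/81

The variance V(t) = Var(X_t) satisfies V'(t) = 2 a V(t) + c^2 with V(0) = 0 (drift coefficient is linear in X, diffusion is constant). With a = -9/5, c = 4/3, the solution is
  V(t) = (c^2 / (2 a)) * (exp(2 a t) - 1)
       = ((4/3)^2 / (2*(-9/5))) * (exp((-18/5) t) - 1)
       = 40/81 - 40*exp(-18*t/5)/81.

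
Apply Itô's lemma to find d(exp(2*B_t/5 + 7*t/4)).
d(exp(2*B_t/5 + 7*t/4)) = (183*exp(2*B_t/5 + 7*t/4)/100) dt + (2*exp(2*B_t/5 + 7*t/4)/5) dB_t

Itô's formula for f(t, x): d f(t, B_t) = (f_t + (1/2) f_xx) dt + f_x dB_t. Compute partials of f(t, x) = exp(7*t/4 + 2*x/5):
  f_t(t,x)  = 7*exp(7*t/4 + 2*x/5)/4
  f_x(t,x)  = 2*exp(7*t/4 + 2*x/5)/5
  f_xx(t,x) = 4*exp(7*t/4 + 2*x/5)/25
Assemble drift = f_t + (1/2) f_xx = 183*exp(7*t/4 + 2*x/5)/100 and diffusion = f_x = 2*exp(7*t/4 + 2*x/5)/5. Substituting x = B_t:
  d(exp(2*B_t/5 + 7*t/4)) = (183*exp(2*B_t/5 + 7*t/4)/100) dt + (2*exp(2*B_t/5 + 7*t/4)/5) dB_t.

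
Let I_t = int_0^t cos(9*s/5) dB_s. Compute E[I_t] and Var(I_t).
E[I_t] = 0; Var(I_t) = t/2 + 5*sin(18*t/5)/36

The Itô integral of a deterministic integrand f(s) has mean 0 because each increment f(s) * (B_{s+ds} - B_s) has mean 0. By the Itô isometry:
  Var( int_0^t f(s) dB_s ) = E[ (int_0^t f(s) dB_s)^2 ] = int_0^t f(s)^2 ds.
Here f(s) = cos(9*s/5), so f(s)^2 = cos(9*s/5)^2. Integrate:
  int_0^t (cos(9*s/5)^2) ds = t/2 + 5*sin(18*t/5)/36.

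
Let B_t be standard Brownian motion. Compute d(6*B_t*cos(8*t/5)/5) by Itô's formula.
d(6*B_t*cos(8*t/5)/5) = (-48*B_t*sin(8*t/5)/25) dt + (6*cos(8*t/5)/5) dB_t

Itô's formula for f(t, x): d f(t, B_t) = (f_t + (1/2) f_xx) dt + f_x dB_t. Compute partials of f(t, x) = 6*x*cos(8*t/5)/5:
  f_t(t,x)  = -48*x*sin(8*t/5)/25
  f_x(t,x)  = 6*cos(8*t/5)/5
  f_xx(t,x) = 0
Assemble drift = f_t + (1/2) f_xx = -48*x*sin(8*t/5)/25 and diffusion = f_x = 6*cos(8*t/5)/5. Substituting x = B_t:
  d(6*B_t*cos(8*t/5)/5) = (-48*B_t*sin(8*t/5)/25) dt + (6*cos(8*t/5)/5) dB_t.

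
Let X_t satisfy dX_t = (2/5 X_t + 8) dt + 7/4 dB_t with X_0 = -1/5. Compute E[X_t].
E[X_t] = 99*exp(2*t/5)/5 - 20

Taking expectations and using E[dB_t] = 0, the mean m(t) = E[X_t] satisfies the ODE m'(t) = a m(t) + b with m(0) = x_0. With a = 2/5, b = 8, x_0 = -1/5, the solution is
  m(t) = x_0 * exp(a t) + (b/a) * (exp(a t) - 1)
       = (-1/5) * exp((2/5) t) + (8/(2/5)) * (exp((2/5) t) - 1)
       = 99*exp(2*t/5)/5 - 20.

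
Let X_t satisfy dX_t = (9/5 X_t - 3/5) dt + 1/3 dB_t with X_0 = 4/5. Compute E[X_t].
E[X_t] = 7*exp(9*t/5)/15 + 1/3

Taking expectations and using E[dB_t] = 0, the mean m(t) = E[X_t] satisfies the ODE m'(t) = a m(t) + b with m(0) = x_0. With a = 9/5, b = -3/5, x_0 = 4/5, the solution is
  m(t) = x_0 * exp(a t) + (b/a) * (exp(a t) - 1)
       = (4/5) * exp((9/5) t) + ((-3/5)/(9/5)) * (exp((9/5) t) - 1)
       = 7*exp(9*t/5)/15 + 1/3.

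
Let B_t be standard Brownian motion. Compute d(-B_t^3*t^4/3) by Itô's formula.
d(-B_t^3*t^4/3) = (B_t*t^3*(-4*B_t^2 - 3*t)/3) dt + (-B_t^2*t^4) dB_t

Itô's formula for f(t, x): d f(t, B_t) = (f_t + (1/2) f_xx) dt + f_x dB_t. Compute partials of f(t, x) = -t^4*x^3/3:
  f_t(t,x)  = -4*t^3*x^3/3
  f_x(t,x)  = -t^4*x^2
  f_xx(t,x) = -2*t^4*x
Assemble drift = f_t + (1/2) f_xx = t^3*x*(-3*t - 4*x^2)/3 and diffusion = f_x = -t^4*x^2. Substituting x = B_t:
  d(-B_t^3*t^4/3) = (B_t*t^3*(-4*B_t^2 - 3*t)/3) dt + (-B_t^2*t^4) dB_t.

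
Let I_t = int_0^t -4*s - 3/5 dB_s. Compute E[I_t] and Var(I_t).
E[I_t] = 0; Var(I_t) = t*(400*t^2 + 180*t + 27)/75

The Itô integral of a deterministic integrand f(s) has mean 0 because each increment f(s) * (B_{s+ds} - B_s) has mean 0. By the Itô isometry:
  Var( int_0^t f(s) dB_s ) = E[ (int_0^t f(s) dB_s)^2 ] = int_0^t f(s)^2 ds.
Here f(s) = -4*s - 3/5, so f(s)^2 = (20*s + 3)^2/25. Integrate:
  int_0^t ((20*s + 3)^2/25) ds = t*(400*t^2 + 180*t + 27)/75.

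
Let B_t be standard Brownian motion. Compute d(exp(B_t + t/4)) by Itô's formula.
d(exp(B_t + t/4)) = (3*exp(B_t + t/4)/4) dt + (exp(B_t + t/4)) dB_t

Itô's formula for f(t, x): d f(t, B_t) = (f_t + (1/2) f_xx) dt + f_x dB_t. Compute partials of f(t, x) = exp(t/4 + x):
  f_t(t,x)  = exp(t/4 + x)/4
  f_x(t,x)  = exp(t/4 + x)
  f_xx(t,x) = exp(t/4 + x)
Assemble drift = f_t + (1/2) f_xx = 3*exp(t/4 + x)/4 and diffusion = f_x = exp(t/4 + x). Substituting x = B_t:
  d(exp(B_t + t/4)) = (3*exp(B_t + t/4)/4) dt + (exp(B_t + t/4)) dB_t.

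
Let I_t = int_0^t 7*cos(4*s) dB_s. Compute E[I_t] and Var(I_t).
E[I_t] = 0; Var(I_t) = 49*t/2 + 49*sin(4*t)*cos(4*t)/8

The Itô integral of a deterministic integrand f(s) has mean 0 because each increment f(s) * (B_{s+ds} - B_s) has mean 0. By the Itô isometry:
  Var( int_0^t f(s) dB_s ) = E[ (int_0^t f(s) dB_s)^2 ] = int_0^t f(s)^2 ds.
Here f(s) = 7*cos(4*s), so f(s)^2 = 49*cos(4*s)^2. Integrate:
  int_0^t (49*cos(4*s)^2) ds = 49*t/2 + 49*sin(4*t)*cos(4*t)/8.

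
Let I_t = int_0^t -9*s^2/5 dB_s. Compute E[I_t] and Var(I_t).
E[I_t] = 0; Var(I_t) = 81*t^5/125

The Itô integral of a deterministic integrand f(s) has mean 0 because each increment f(s) * (B_{s+ds} - B_s) has mean 0. By the Itô isometry:
  Var( int_0^t f(s) dB_s ) = E[ (int_0^t f(s) dB_s)^2 ] = int_0^t f(s)^2 ds.
Here f(s) = -9*s^2/5, so f(s)^2 = 81*s^4/25. Integrate:
  int_0^t (81*s^4/25) ds = 81*t^5/125.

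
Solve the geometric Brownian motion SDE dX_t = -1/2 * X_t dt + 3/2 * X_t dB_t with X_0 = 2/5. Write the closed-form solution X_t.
X_t = 2/5 * exp((-13/8) * t + (3/2) * B_t)

For GBM dX = mu X dt + sigma X dB with X_0 = x_0, apply Itô to Y = log X: dY = (mu - sigma^2/2) dt + sigma dB, so Y_t = log(x_0) + (mu - sigma^2/2) t + sigma B_t and hence X_t = x_0 * exp((mu - sigma^2/2) t + sigma B_t).
With mu = -1/2, sigma = 3/2, x_0 = 2/5, this gives:
  X_t = 2/5 * exp((-13/8) * t + (3/2) * B_t).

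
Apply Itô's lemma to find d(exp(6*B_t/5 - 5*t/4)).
d(exp(6*B_t/5 - 5*t/4)) = (-53*exp(6*B_t/5 - 5*t/4)/100) dt + (6*exp(6*B_t/5 - 5*t/4)/5) dB_t

Itô's formula for f(t, x): d f(t, B_t) = (f_t + (1/2) f_xx) dt + f_x dB_t. Compute partials of f(t, x) = exp(-5*t/4 + 6*x/5):
  f_t(t,x)  = -5*exp(-5*t/4 + 6*x/5)/4
  f_x(t,x)  = 6*exp(-5*t/4 + 6*x/5)/5
  f_xx(t,x) = 36*exp(-5*t/4 + 6*x/5)/25
Assemble drift = f_t + (1/2) f_xx = -53*exp(-5*t/4 + 6*x/5)/100 and diffusion = f_x = 6*exp(-5*t/4 + 6*x/5)/5. Substituting x = B_t:
  d(exp(6*B_t/5 - 5*t/4)) = (-53*exp(6*B_t/5 - 5*t/4)/100) dt + (6*exp(6*B_t/5 - 5*t/4)/5) dB_t.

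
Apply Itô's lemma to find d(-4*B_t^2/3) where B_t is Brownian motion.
d(-4*B_t^2/3) = (-4/3) dt + (-8*B_t/3) dB_t

Itô's formula for f(B_t) gives d f(B_t) = f'(B_t) dB_t + (1/2) f''(B_t) dt. Compute derivatives of f(x) = -4*x^2/3:
  f'(x)  = -8*x/3
  f''(x) = -8/3
Substitute x = B_t and multiply the f'' term by 1/2:
  drift     = (1/2) * (-8/3) evaluated at B_t = -4/3
  diffusion = (-8*x/3) evaluated at B_t = -8*B_t/3
Therefore d(-4*B_t^2/3) = (-4/3) dt + (-8*B_t/3) dB_t.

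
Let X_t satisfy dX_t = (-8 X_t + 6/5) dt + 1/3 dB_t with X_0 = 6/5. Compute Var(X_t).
Var(X_t) = 1/144 - exp(-16*t)/144

The variance V(t) = Var(X_t) satisfies V'(t) = 2 a V(t) + c^2 with V(0) = 0 (drift coefficient is linear in X, diffusion is constant). With a = -8, c = 1/3, the solution is
  V(t) = (c^2 / (2 a)) * (exp(2 a t) - 1)
       = ((1/3)^2 / (2*(-8))) * (exp((-16) t) - 1)
       = 1/144 - exp(-16*t)/144.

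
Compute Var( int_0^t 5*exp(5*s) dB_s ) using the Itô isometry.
Var = 5*exp(10*t)/2 - 5/2

The Itô integral of a deterministic integrand f(s) has mean 0 because each increment f(s) * (B_{s+ds} - B_s) has mean 0. By the Itô isometry:
  Var( int_0^t f(s) dB_s ) = E[ (int_0^t f(s) dB_s)^2 ] = int_0^t f(s)^2 ds.
Here f(s) = 5*exp(5*s), so f(s)^2 = 25*exp(10*s). Integrate:
  int_0^t (25*exp(10*s)) ds = 5*exp(10*t)/2 - 5/2.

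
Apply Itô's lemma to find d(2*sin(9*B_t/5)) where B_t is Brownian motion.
d(2*sin(9*B_t/5)) = (-81*sin(9*B_t/5)/25) dt + (18*cos(9*B_t/5)/5) dB_t

Itô's formula for f(B_t) gives d f(B_t) = f'(B_t) dB_t + (1/2) f''(B_t) dt. Compute derivatives of f(x) = 2*sin(9*x/5):
  f'(x)  = 18*cos(9*x/5)/5
  f''(x) = -162*sin(9*x/5)/25
Substitute x = B_t and multiply the f'' term by 1/2:
  drift     = (1/2) * (-162*sin(9*x/5)/25) evaluated at B_t = -81*sin(9*B_t/5)/25
  diffusion = (18*cos(9*x/5)/5) evaluated at B_t = 18*cos(9*B_t/5)/5
Therefore d(2*sin(9*B_t/5)) = (-81*sin(9*B_t/5)/25) dt + (18*cos(9*B_t/5)/5) dB_t.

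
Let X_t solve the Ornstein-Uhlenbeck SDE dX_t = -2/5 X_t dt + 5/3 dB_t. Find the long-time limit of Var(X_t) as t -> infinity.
lim Var(X_t) = 125/36

The OU SDE dX = -theta X dt + sigma dB admits the integrating factor exp(theta t): d(exp(theta t) X_t) = sigma exp(theta t) dB_t. Integrating from 0 to t gives X_t = x_0 * exp(-theta t) + sigma * int_0^t exp(-theta (t-s)) dB_s for any initial x_0. The Itô integral has variance (by the Itô isometry) sigma^2 * int_0^t exp(-2 theta (t - s)) ds = sigma^2 * (1 - exp(-2 theta t)) / (2 theta), independent of x_0.
With theta = 2/5, sigma = 5/3:
  Var(X_t) = (5/3)^2 * (1 - exp(-2*2/5 t)) / (2 * 2/5) = 125/36 - 125*exp(-4*t/5)/36.
As t -> infinity, exp(-2*2/5 t) -> 0, so the stationary variance is sigma^2 / (2 theta) = 125/36.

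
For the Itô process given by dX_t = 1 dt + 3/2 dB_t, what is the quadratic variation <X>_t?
<X>_t = 9*t/4

For an Itô process dX_t = a(t) dt + b(t) dB_t, the quadratic variation is <X>_t = int_0^t b(s)^2 ds (the drift term does not contribute). Here b(s) = 3/2, so
  b(s)^2 = 9/4.
Integrating from 0 to t:
  <X>_t = int_0^t (9/4) ds = 9*t/4.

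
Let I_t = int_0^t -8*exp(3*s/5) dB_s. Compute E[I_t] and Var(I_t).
E[I_t] = 0; Var(I_t) = 160*exp(6*t/5)/3 - 160/3

The Itô integral of a deterministic integrand f(s) has mean 0 because each increment f(s) * (B_{s+ds} - B_s) has mean 0. By the Itô isometry:
  Var( int_0^t f(s) dB_s ) = E[ (int_0^t f(s) dB_s)^2 ] = int_0^t f(s)^2 ds.
Here f(s) = -8*exp(3*s/5), so f(s)^2 = 64*exp(6*s/5). Integrate:
  int_0^t (64*exp(6*s/5)) ds = 160*exp(6*t/5)/3 - 160/3.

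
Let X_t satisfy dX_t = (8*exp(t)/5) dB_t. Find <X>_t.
<X>_t = 32*exp(2*t)/25 - 32/25

For an Itô process dX_t = a(t) dt + b(t) dB_t, the quadratic variation is <X>_t = int_0^t b(s)^2 ds (the drift term does not contribute). Here b(s) = 8*exp(s)/5, so
  b(s)^2 = 64*exp(2*s)/25.
Integrating from 0 to t:
  <X>_t = int_0^t (64*exp(2*s)/25) ds = 32*exp(2*t)/25 - 32/25.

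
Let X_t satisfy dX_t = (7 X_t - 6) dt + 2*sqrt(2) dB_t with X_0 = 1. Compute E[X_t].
E[X_t] = exp(7*t)/7 + 6/7

Taking expectations and using E[dB_t] = 0, the mean m(t) = E[X_t] satisfies the ODE m'(t) = a m(t) + b with m(0) = x_0. With a = 7, b = -6, x_0 = 1, the solution is
  m(t) = x_0 * exp(a t) + (b/a) * (exp(a t) - 1)
       = 1 * exp(7 t) + ((-6)/7) * (exp(7 t) - 1)
       = exp(7*t)/7 + 6/7.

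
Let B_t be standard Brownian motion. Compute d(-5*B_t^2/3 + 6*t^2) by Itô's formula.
d(-5*B_t^2/3 + 6*t^2) = (12*t - 5/3) dt + (-10*B_t/3) dB_t

Itô's formula for f(t, x): d f(t, B_t) = (f_t + (1/2) f_xx) dt + f_x dB_t. Compute partials of f(t, x) = 6*t^2 - 5*x^2/3:
  f_t(t,x)  = 12*t
  f_x(t,x)  = -10*x/3
  f_xx(t,x) = -10/3
Assemble drift = f_t + (1/2) f_xx = 12*t - 5/3 and diffusion = f_x = -10*x/3. Substituting x = B_t:
  d(-5*B_t^2/3 + 6*t^2) = (12*t - 5/3) dt + (-10*B_t/3) dB_t.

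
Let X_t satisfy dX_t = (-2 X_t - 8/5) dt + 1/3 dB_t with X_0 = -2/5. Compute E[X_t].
E[X_t] = -4/5 + 2*exp(-2*t)/5

Taking expectations and using E[dB_t] = 0, the mean m(t) = E[X_t] satisfies the ODE m'(t) = a m(t) + b with m(0) = x_0. With a = -2, b = -8/5, x_0 = -2/5, the solution is
  m(t) = x_0 * exp(a t) + (b/a) * (exp(a t) - 1)
       = (-2/5) * exp((-2) t) + ((-8/5)/(-2)) * (exp((-2) t) - 1)
       = -4/5 + 2*exp(-2*t)/5.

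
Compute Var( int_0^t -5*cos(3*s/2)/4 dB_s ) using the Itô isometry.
Var = 25*t/32 + 25*sin(3*t)/96

The Itô integral of a deterministic integrand f(s) has mean 0 because each increment f(s) * (B_{s+ds} - B_s) has mean 0. By the Itô isometry:
  Var( int_0^t f(s) dB_s ) = E[ (int_0^t f(s) dB_s)^2 ] = int_0^t f(s)^2 ds.
Here f(s) = -5*cos(3*s/2)/4, so f(s)^2 = 25*cos(3*s/2)^2/16. Integrate:
  int_0^t (25*cos(3*s/2)^2/16) ds = 25*t/32 + 25*sin(3*t)/96.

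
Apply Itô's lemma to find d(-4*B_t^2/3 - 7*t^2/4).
d(-4*B_t^2/3 - 7*t^2/4) = (-7*t/2 - 4/3) dt + (-8*B_t/3) dB_t

Itô's formula for f(t, x): d f(t, B_t) = (f_t + (1/2) f_xx) dt + f_x dB_t. Compute partials of f(t, x) = -7*t^2/4 - 4*x^2/3:
  f_t(t,x)  = -7*t/2
  f_x(t,x)  = -8*x/3
  f_xx(t,x) = -8/3
Assemble drift = f_t + (1/2) f_xx = -7*t/2 - 4/3 and diffusion = f_x = -8*x/3. Substituting x = B_t:
  d(-4*B_t^2/3 - 7*t^2/4) = (-7*t/2 - 4/3) dt + (-8*B_t/3) dB_t.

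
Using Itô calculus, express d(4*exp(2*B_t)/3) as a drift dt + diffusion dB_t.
d(4*exp(2*B_t)/3) = (8*exp(2*B_t)/3) dt + (8*exp(2*B_t)/3) dB_t

Itô's formula for f(B_t) gives d f(B_t) = f'(B_t) dB_t + (1/2) f''(B_t) dt. Compute derivatives of f(x) = 4*exp(2*x)/3:
  f'(x)  = 8*exp(2*x)/3
  f''(x) = 16*exp(2*x)/3
Substitute x = B_t and multiply the f'' term by 1/2:
  drift     = (1/2) * (16*exp(2*x)/3) evaluated at B_t = 8*exp(2*B_t)/3
  diffusion = (8*exp(2*x)/3) evaluated at B_t = 8*exp(2*B_t)/3
Therefore d(4*exp(2*B_t)/3) = (8*exp(2*B_t)/3) dt + (8*exp(2*B_t)/3) dB_t.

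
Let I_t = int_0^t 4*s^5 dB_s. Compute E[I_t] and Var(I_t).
E[I_t] = 0; Var(I_t) = 16*t^11/11

The Itô integral of a deterministic integrand f(s) has mean 0 because each increment f(s) * (B_{s+ds} - B_s) has mean 0. By the Itô isometry:
  Var( int_0^t f(s) dB_s ) = E[ (int_0^t f(s) dB_s)^2 ] = int_0^t f(s)^2 ds.
Here f(s) = 4*s^5, so f(s)^2 = 16*s^10. Integrate:
  int_0^t (16*s^10) ds = 16*t^11/11.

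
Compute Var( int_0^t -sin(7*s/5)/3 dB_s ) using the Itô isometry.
Var = t/18 - 5*sin(14*t/5)/252

The Itô integral of a deterministic integrand f(s) has mean 0 because each increment f(s) * (B_{s+ds} - B_s) has mean 0. By the Itô isometry:
  Var( int_0^t f(s) dB_s ) = E[ (int_0^t f(s) dB_s)^2 ] = int_0^t f(s)^2 ds.
Here f(s) = -sin(7*s/5)/3, so f(s)^2 = sin(7*s/5)^2/9. Integrate:
  int_0^t (sin(7*s/5)^2/9) ds = t/18 - 5*sin(14*t/5)/252.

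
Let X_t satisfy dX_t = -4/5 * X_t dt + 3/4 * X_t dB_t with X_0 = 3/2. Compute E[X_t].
E[X_t] = 3*exp(-4*t/5)/2

For GBM dX = mu X dt + sigma X dB with X_0 = x_0, apply Itô to Y = log X: dY = (mu - sigma^2/2) dt + sigma dB, so Y_t = log(x_0) + (mu - sigma^2/2) t + sigma B_t and hence X_t = x_0 * exp((mu - sigma^2/2) t + sigma B_t).
With mu = -4/5, sigma = 3/4, x_0 = 3/2, this gives:
  X_t = 3/2 * exp((-173/160) * t + (3/4) * B_t).
Since sigma*B_t ~ Normal(0, sigma^2 t), E[exp(sigma*B_t)] = exp(sigma^2 t / 2); so E[X_t] = x_0 * exp((mu - sigma^2/2) t) * exp(sigma^2 t / 2) = x_0 * exp(mu t) = 3*exp(-4*t/5)/2.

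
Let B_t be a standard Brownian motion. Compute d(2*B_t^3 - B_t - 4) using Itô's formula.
d(2*B_t^3 - B_t - 4) = (6*B_t) dt + (6*B_t^2 - 1) dB_t

Itô's formula for f(B_t) gives d f(B_t) = f'(B_t) dB_t + (1/2) f''(B_t) dt. Compute derivatives of f(x) = 2*x^3 - x - 4:
  f'(x)  = 6*x^2 - 1
  f''(x) = 12*x
Substitute x = B_t and multiply the f'' term by 1/2:
  drift     = (1/2) * (12*x) evaluated at B_t = 6*B_t
  diffusion = (6*x^2 - 1) evaluated at B_t = 6*B_t^2 - 1
Therefore d(2*B_t^3 - B_t - 4) = (6*B_t) dt + (6*B_t^2 - 1) dB_t.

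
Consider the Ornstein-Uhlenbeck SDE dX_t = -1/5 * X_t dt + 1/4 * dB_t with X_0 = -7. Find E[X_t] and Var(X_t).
E[X_t] = -7*exp(-t/5); Var(X_t) = 5/32 - 5*exp(-2*t/5)/32

The OU SDE dX = -theta X dt + sigma dB admits the integrating factor exp(theta t): d(exp(theta t) X_t) = sigma exp(theta t) dB_t. Integrating from 0 to t:
  X_t = x_0 * exp(-theta t) + sigma * int_0^t exp(-theta (t-s)) dB_s.
The Itô integral has mean 0 and (by the Itô isometry) variance sigma^2 * int_0^t exp(-2 theta (t - s)) ds = sigma^2 * (1 - exp(-2 theta t)) / (2 theta).
With theta = 1/5, sigma = 1/4, x_0 = -7:
  E[X_t] = -7 * exp(-1/5 t) = -7*exp(-t/5)
  Var(X_t) = (1/4)^2 * (1 - exp(-2*1/5 t)) / (2 * 1/5) = 5/32 - 5*exp(-2*t/5)/32.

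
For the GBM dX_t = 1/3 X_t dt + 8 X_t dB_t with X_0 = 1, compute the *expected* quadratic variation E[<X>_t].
E[<X>_t] = 96*exp(194*t/3)/97 - 96/97

<X>_t = int_0^t (8 * X_s)^2 ds. Taking expectation inside the integral: E[<X>_t] = 8^2 * int_0^t E[X_s^2] ds. For GBM, E[X_s^2] = x_0^2 * exp((2 mu + sigma^2) s). Integrating:
  E[<X>_t] = 8^2 * 1^2 * (exp((2*(1/3) + 8^2) t) - 1) / (2*(1/3) + 8^2)
           = 8^2 * 1^2 * (exp((194/3) t) - 1) / (194/3) = 96*exp(194*t/3)/97 - 96/97.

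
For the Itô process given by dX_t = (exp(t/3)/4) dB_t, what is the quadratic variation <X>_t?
<X>_t = 3*exp(2*t/3)/32 - 3/32

For an Itô process dX_t = a(t) dt + b(t) dB_t, the quadratic variation is <X>_t = int_0^t b(s)^2 ds (the drift term does not contribute). Here b(s) = exp(s/3)/4, so
  b(s)^2 = exp(2*s/3)/16.
Integrating from 0 to t:
  <X>_t = int_0^t (exp(2*s/3)/16) ds = 3*exp(2*t/3)/32 - 3/32.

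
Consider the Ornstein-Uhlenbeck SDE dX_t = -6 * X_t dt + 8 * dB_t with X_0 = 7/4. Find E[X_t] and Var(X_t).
E[X_t] = 7*exp(-6*t)/4; Var(X_t) = 16/3 - 16*exp(-12*t)/3

The OU SDE dX = -theta X dt + sigma dB admits the integrating factor exp(theta t): d(exp(theta t) X_t) = sigma exp(theta t) dB_t. Integrating from 0 to t:
  X_t = x_0 * exp(-theta t) + sigma * int_0^t exp(-theta (t-s)) dB_s.
The Itô integral has mean 0 and (by the Itô isometry) variance sigma^2 * int_0^t exp(-2 theta (t - s)) ds = sigma^2 * (1 - exp(-2 theta t)) / (2 theta).
With theta = 6, sigma = 8, x_0 = 7/4:
  E[X_t] = 7/4 * exp(-6 t) = 7*exp(-6*t)/4
  Var(X_t) = (8)^2 * (1 - exp(-2*6 t)) / (2 * 6) = 16/3 - 16*exp(-12*t)/3.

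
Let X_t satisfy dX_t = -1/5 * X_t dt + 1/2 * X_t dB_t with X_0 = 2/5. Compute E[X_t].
E[X_t] = 2*exp(-t/5)/5

For GBM dX = mu X dt + sigma X dB with X_0 = x_0, apply Itô to Y = log X: dY = (mu - sigma^2/2) dt + sigma dB, so Y_t = log(x_0) + (mu - sigma^2/2) t + sigma B_t and hence X_t = x_0 * exp((mu - sigma^2/2) t + sigma B_t).
With mu = -1/5, sigma = 1/2, x_0 = 2/5, this gives:
  X_t = 2/5 * exp((-13/40) * t + (1/2) * B_t).
Since sigma*B_t ~ Normal(0, sigma^2 t), E[exp(sigma*B_t)] = exp(sigma^2 t / 2); so E[X_t] = x_0 * exp((mu - sigma^2/2) t) * exp(sigma^2 t / 2) = x_0 * exp(mu t) = 2*exp(-t/5)/5.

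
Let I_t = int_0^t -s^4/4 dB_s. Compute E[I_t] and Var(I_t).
E[I_t] = 0; Var(I_t) = t^9/144

The Itô integral of a deterministic integrand f(s) has mean 0 because each increment f(s) * (B_{s+ds} - B_s) has mean 0. By the Itô isometry:
  Var( int_0^t f(s) dB_s ) = E[ (int_0^t f(s) dB_s)^2 ] = int_0^t f(s)^2 ds.
Here f(s) = -s^4/4, so f(s)^2 = s^8/16. Integrate:
  int_0^t (s^8/16) ds = t^9/144.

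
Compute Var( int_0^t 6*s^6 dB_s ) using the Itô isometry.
Var = 36*t^13/13

The Itô integral of a deterministic integrand f(s) has mean 0 because each increment f(s) * (B_{s+ds} - B_s) has mean 0. By the Itô isometry:
  Var( int_0^t f(s) dB_s ) = E[ (int_0^t f(s) dB_s)^2 ] = int_0^t f(s)^2 ds.
Here f(s) = 6*s^6, so f(s)^2 = 36*s^12. Integrate:
  int_0^t (36*s^12) ds = 36*t^13/13.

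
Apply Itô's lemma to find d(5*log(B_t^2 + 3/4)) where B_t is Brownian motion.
d(5*log(B_t^2 + 3/4)) = (20*(3 - 4*B_t^2)/(4*B_t^2 + 3)^2) dt + (40*B_t/(4*B_t^2 + 3)) dB_t

Itô's formula for f(B_t) gives d f(B_t) = f'(B_t) dB_t + (1/2) f''(B_t) dt. Compute derivatives of f(x) = 5*log(x^2 + 3/4):
  f'(x)  = 40*x/(4*x^2 + 3)
  f''(x) = 40*(3 - 4*x^2)/(4*x^2 + 3)^2
Substitute x = B_t and multiply the f'' term by 1/2:
  drift     = (1/2) * (40*(3 - 4*x^2)/(4*x^2 + 3)^2) evaluated at B_t = 20*(3 - 4*B_t^2)/(4*B_t^2 + 3)^2
  diffusion = (40*x/(4*x^2 + 3)) evaluated at B_t = 40*B_t/(4*B_t^2 + 3)
Therefore d(5*log(B_t^2 + 3/4)) = (20*(3 - 4*B_t^2)/(4*B_t^2 + 3)^2) dt + (40*B_t/(4*B_t^2 + 3)) dB_t.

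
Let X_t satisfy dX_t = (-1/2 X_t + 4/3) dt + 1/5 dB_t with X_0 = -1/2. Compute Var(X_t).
Var(X_t) = (exp(t) - 1)*exp(-t)/25

The variance V(t) = Var(X_t) satisfies V'(t) = 2 a V(t) + c^2 with V(0) = 0 (drift coefficient is linear in X, diffusion is constant). With a = -1/2, c = 1/5, the solution is
  V(t) = (c^2 / (2 a)) * (exp(2 a t) - 1)
       = ((1/5)^2 / (2*(-1/2))) * (exp((-1) t) - 1)
       = (exp(t) - 1)*exp(-t)/25.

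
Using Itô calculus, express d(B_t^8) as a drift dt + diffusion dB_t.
d(B_t^8) = (28*B_t^6) dt + (8*B_t^7) dB_t

Itô's formula for f(B_t) gives d f(B_t) = f'(B_t) dB_t + (1/2) f''(B_t) dt. Compute derivatives of f(x) = x^8:
  f'(x)  = 8*x^7
  f''(x) = 56*x^6
Substitute x = B_t and multiply the f'' term by 1/2:
  drift     = (1/2) * (56*x^6) evaluated at B_t = 28*B_t^6
  diffusion = (8*x^7) evaluated at B_t = 8*B_t^7
Therefore d(B_t^8) = (28*B_t^6) dt + (8*B_t^7) dB_t.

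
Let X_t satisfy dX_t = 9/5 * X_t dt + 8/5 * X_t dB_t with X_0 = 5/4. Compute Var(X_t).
Var(X_t) = 25*(exp(64*t/25) - 1)*exp(18*t/5)/16

For GBM dX = mu X dt + sigma X dB with X_0 = x_0, apply Itô to Y = log X: dY = (mu - sigma^2/2) dt + sigma dB, so Y_t = log(x_0) + (mu - sigma^2/2) t + sigma B_t and hence X_t = x_0 * exp((mu - sigma^2/2) t + sigma B_t).
With mu = 9/5, sigma = 8/5, x_0 = 5/4, this gives:
  X_t = 5/4 * exp((13/25) * t + (8/5) * B_t).
Since sigma*B_t ~ Normal(0, sigma^2 t), E[exp(sigma*B_t)] = exp(sigma^2 t / 2); so E[X_t] = x_0 * exp((mu - sigma^2/2) t) * exp(sigma^2 t / 2) = x_0 * exp(mu t) = 5*exp(9*t/5)/4.
Var(X_t) = E[X_t^2] - (E[X_t])^2 = x_0^2 * exp(2 mu t) * (exp(sigma^2 t) - 1) = 25*(exp(64*t/25) - 1)*exp(18*t/5)/16.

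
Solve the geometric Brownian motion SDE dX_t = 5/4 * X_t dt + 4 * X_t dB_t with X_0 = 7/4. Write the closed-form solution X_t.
X_t = 7/4 * exp((-27/4) * t + (4) * B_t)

For GBM dX = mu X dt + sigma X dB with X_0 = x_0, apply Itô to Y = log X: dY = (mu - sigma^2/2) dt + sigma dB, so Y_t = log(x_0) + (mu - sigma^2/2) t + sigma B_t and hence X_t = x_0 * exp((mu - sigma^2/2) t + sigma B_t).
With mu = 5/4, sigma = 4, x_0 = 7/4, this gives:
  X_t = 7/4 * exp((-27/4) * t + (4) * B_t).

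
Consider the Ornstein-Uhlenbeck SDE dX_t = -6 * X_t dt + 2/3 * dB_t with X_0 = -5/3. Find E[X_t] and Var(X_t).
E[X_t] = -5*exp(-6*t)/3; Var(X_t) = 1/27 - exp(-12*t)/27

The OU SDE dX = -theta X dt + sigma dB admits the integrating factor exp(theta t): d(exp(theta t) X_t) = sigma exp(theta t) dB_t. Integrating from 0 to t:
  X_t = x_0 * exp(-theta t) + sigma * int_0^t exp(-theta (t-s)) dB_s.
The Itô integral has mean 0 and (by the Itô isometry) variance sigma^2 * int_0^t exp(-2 theta (t - s)) ds = sigma^2 * (1 - exp(-2 theta t)) / (2 theta).
With theta = 6, sigma = 2/3, x_0 = -5/3:
  E[X_t] = -5/3 * exp(-6 t) = -5*exp(-6*t)/3
  Var(X_t) = (2/3)^2 * (1 - exp(-2*6 t)) / (2 * 6) = 1/27 - exp(-12*t)/27.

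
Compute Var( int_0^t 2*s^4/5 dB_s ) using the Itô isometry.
Var = 4*t^9/225

The Itô integral of a deterministic integrand f(s) has mean 0 because each increment f(s) * (B_{s+ds} - B_s) has mean 0. By the Itô isometry:
  Var( int_0^t f(s) dB_s ) = E[ (int_0^t f(s) dB_s)^2 ] = int_0^t f(s)^2 ds.
Here f(s) = 2*s^4/5, so f(s)^2 = 4*s^8/25. Integrate:
  int_0^t (4*s^8/25) ds = 4*t^9/225.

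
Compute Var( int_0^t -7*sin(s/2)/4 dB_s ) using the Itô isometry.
Var = 49*t/32 - 49*sin(t)/32

The Itô integral of a deterministic integrand f(s) has mean 0 because each increment f(s) * (B_{s+ds} - B_s) has mean 0. By the Itô isometry:
  Var( int_0^t f(s) dB_s ) = E[ (int_0^t f(s) dB_s)^2 ] = int_0^t f(s)^2 ds.
Here f(s) = -7*sin(s/2)/4, so f(s)^2 = 49*sin(s/2)^2/16. Integrate:
  int_0^t (49*sin(s/2)^2/16) ds = 49*t/32 - 49*sin(t)/32.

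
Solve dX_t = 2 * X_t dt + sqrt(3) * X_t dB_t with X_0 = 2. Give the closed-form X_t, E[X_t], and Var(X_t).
X_t = 2 * exp((1/2) t + (sqrt(3)) B_t); E[X_t] = 2*exp(2*t); Var(X_t) = 4*(exp(3*t) - 1)*exp(4*t)

For GBM dX = mu X dt + sigma X dB with X_0 = x_0, apply Itô to Y = log X: dY = (mu - sigma^2/2) dt + sigma dB, so Y_t = log(x_0) + (mu - sigma^2/2) t + sigma B_t and hence X_t = x_0 * exp((mu - sigma^2/2) t + sigma B_t).
With mu = 2, sigma = sqrt(3), x_0 = 2, this gives:
  X_t = 2 * exp((1/2) * t + (sqrt(3)) * B_t).
Since sigma*B_t ~ Normal(0, sigma^2 t), E[exp(sigma*B_t)] = exp(sigma^2 t / 2); so E[X_t] = x_0 * exp((mu - sigma^2/2) t) * exp(sigma^2 t / 2) = x_0 * exp(mu t) = 2*exp(2*t).
Var(X_t) = E[X_t^2] - (E[X_t])^2 = x_0^2 * exp(2 mu t) * (exp(sigma^2 t) - 1) = 4*(exp(3*t) - 1)*exp(4*t).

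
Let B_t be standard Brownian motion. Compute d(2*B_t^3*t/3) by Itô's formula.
d(2*B_t^3*t/3) = (2*B_t*(B_t^2 + 3*t)/3) dt + (2*B_t^2*t) dB_t

Itô's formula for f(t, x): d f(t, B_t) = (f_t + (1/2) f_xx) dt + f_x dB_t. Compute partials of f(t, x) = 2*t*x^3/3:
  f_t(t,x)  = 2*x^3/3
  f_x(t,x)  = 2*t*x^2
  f_xx(t,x) = 4*t*x
Assemble drift = f_t + (1/2) f_xx = 2*x*(3*t + x^2)/3 and diffusion = f_x = 2*t*x^2. Substituting x = B_t:
  d(2*B_t^3*t/3) = (2*B_t*(B_t^2 + 3*t)/3) dt + (2*B_t^2*t) dB_t.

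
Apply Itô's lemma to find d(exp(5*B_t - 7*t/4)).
d(exp(5*B_t - 7*t/4)) = (43*exp(5*B_t - 7*t/4)/4) dt + (5*exp(5*B_t - 7*t/4)) dB_t

Itô's formula for f(t, x): d f(t, B_t) = (f_t + (1/2) f_xx) dt + f_x dB_t. Compute partials of f(t, x) = exp(-7*t/4 + 5*x):
  f_t(t,x)  = -7*exp(-7*t/4 + 5*x)/4
  f_x(t,x)  = 5*exp(-7*t/4 + 5*x)
  f_xx(t,x) = 25*exp(-7*t/4 + 5*x)
Assemble drift = f_t + (1/2) f_xx = 43*exp(-7*t/4 + 5*x)/4 and diffusion = f_x = 5*exp(-7*t/4 + 5*x). Substituting x = B_t:
  d(exp(5*B_t - 7*t/4)) = (43*exp(5*B_t - 7*t/4)/4) dt + (5*exp(5*B_t - 7*t/4)) dB_t.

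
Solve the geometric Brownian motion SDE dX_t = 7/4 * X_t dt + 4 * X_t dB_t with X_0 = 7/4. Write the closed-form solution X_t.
X_t = 7/4 * exp((-25/4) * t + (4) * B_t)

For GBM dX = mu X dt + sigma X dB with X_0 = x_0, apply Itô to Y = log X: dY = (mu - sigma^2/2) dt + sigma dB, so Y_t = log(x_0) + (mu - sigma^2/2) t + sigma B_t and hence X_t = x_0 * exp((mu - sigma^2/2) t + sigma B_t).
With mu = 7/4, sigma = 4, x_0 = 7/4, this gives:
  X_t = 7/4 * exp((-25/4) * t + (4) * B_t).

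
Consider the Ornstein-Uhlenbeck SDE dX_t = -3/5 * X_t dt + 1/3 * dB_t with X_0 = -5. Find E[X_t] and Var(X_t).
E[X_t] = -5*exp(-3*t/5); Var(X_t) = 5/54 - 5*exp(-6*t/5)/54

The OU SDE dX = -theta X dt + sigma dB admits the integrating factor exp(theta t): d(exp(theta t) X_t) = sigma exp(theta t) dB_t. Integrating from 0 to t:
  X_t = x_0 * exp(-theta t) + sigma * int_0^t exp(-theta (t-s)) dB_s.
The Itô integral has mean 0 and (by the Itô isometry) variance sigma^2 * int_0^t exp(-2 theta (t - s)) ds = sigma^2 * (1 - exp(-2 theta t)) / (2 theta).
With theta = 3/5, sigma = 1/3, x_0 = -5:
  E[X_t] = -5 * exp(-3/5 t) = -5*exp(-3*t/5)
  Var(X_t) = (1/3)^2 * (1 - exp(-2*3/5 t)) / (2 * 3/5) = 5/54 - 5*exp(-6*t/5)/54.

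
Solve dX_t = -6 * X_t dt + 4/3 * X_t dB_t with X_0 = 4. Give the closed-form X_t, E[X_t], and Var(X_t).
X_t = 4 * exp((-62/9) t + (4/3) B_t); E[X_t] = 4*exp(-6*t); Var(X_t) = (16*exp(16*t/9) - 16)*exp(-12*t)

For GBM dX = mu X dt + sigma X dB with X_0 = x_0, apply Itô to Y = log X: dY = (mu - sigma^2/2) dt + sigma dB, so Y_t = log(x_0) + (mu - sigma^2/2) t + sigma B_t and hence X_t = x_0 * exp((mu - sigma^2/2) t + sigma B_t).
With mu = -6, sigma = 4/3, x_0 = 4, this gives:
  X_t = 4 * exp((-62/9) * t + (4/3) * B_t).
Since sigma*B_t ~ Normal(0, sigma^2 t), E[exp(sigma*B_t)] = exp(sigma^2 t / 2); so E[X_t] = x_0 * exp((mu - sigma^2/2) t) * exp(sigma^2 t / 2) = x_0 * exp(mu t) = 4*exp(-6*t).
Var(X_t) = E[X_t^2] - (E[X_t])^2 = x_0^2 * exp(2 mu t) * (exp(sigma^2 t) - 1) = (16*exp(16*t/9) - 16)*exp(-12*t).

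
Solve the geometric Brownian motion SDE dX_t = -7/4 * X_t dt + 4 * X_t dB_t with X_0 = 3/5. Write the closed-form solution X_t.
X_t = 3/5 * exp((-39/4) * t + (4) * B_t)

For GBM dX = mu X dt + sigma X dB with X_0 = x_0, apply Itô to Y = log X: dY = (mu - sigma^2/2) dt + sigma dB, so Y_t = log(x_0) + (mu - sigma^2/2) t + sigma B_t and hence X_t = x_0 * exp((mu - sigma^2/2) t + sigma B_t).
With mu = -7/4, sigma = 4, x_0 = 3/5, this gives:
  X_t = 3/5 * exp((-39/4) * t + (4) * B_t).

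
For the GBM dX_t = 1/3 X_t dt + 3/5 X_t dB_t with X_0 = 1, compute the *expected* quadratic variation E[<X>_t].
E[<X>_t] = 27*exp(77*t/75)/77 - 27/77

<X>_t = int_0^t ((3/5) * X_s)^2 ds. Taking expectation inside the integral: E[<X>_t] = (3/5)^2 * int_0^t E[X_s^2] ds. For GBM, E[X_s^2] = x_0^2 * exp((2 mu + sigma^2) s). Integrating:
  E[<X>_t] = (3/5)^2 * 1^2 * (exp((2*(1/3) + (3/5)^2) t) - 1) / (2*(1/3) + (3/5)^2)
           = (3/5)^2 * 1^2 * (exp((77/75) t) - 1) / (77/75) = 27*exp(77*t/75)/77 - 27/77.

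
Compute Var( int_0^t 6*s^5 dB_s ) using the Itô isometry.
Var = 36*t^11/11

The Itô integral of a deterministic integrand f(s) has mean 0 because each increment f(s) * (B_{s+ds} - B_s) has mean 0. By the Itô isometry:
  Var( int_0^t f(s) dB_s ) = E[ (int_0^t f(s) dB_s)^2 ] = int_0^t f(s)^2 ds.
Here f(s) = 6*s^5, so f(s)^2 = 36*s^10. Integrate:
  int_0^t (36*s^10) ds = 36*t^11/11.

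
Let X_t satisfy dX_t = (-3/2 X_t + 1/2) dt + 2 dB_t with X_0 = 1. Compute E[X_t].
E[X_t] = 1/3 + 2*exp(-3*t/2)/3

Taking expectations and using E[dB_t] = 0, the mean m(t) = E[X_t] satisfies the ODE m'(t) = a m(t) + b with m(0) = x_0. With a = -3/2, b = 1/2, x_0 = 1, the solution is
  m(t) = x_0 * exp(a t) + (b/a) * (exp(a t) - 1)
       = 1 * exp((-3/2) t) + ((1/2)/(-3/2)) * (exp((-3/2) t) - 1)
       = 1/3 + 2*exp(-3*t/2)/3.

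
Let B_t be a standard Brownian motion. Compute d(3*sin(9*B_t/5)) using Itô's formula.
d(3*sin(9*B_t/5)) = (-243*sin(9*B_t/5)/50) dt + (27*cos(9*B_t/5)/5) dB_t

Itô's formula for f(B_t) gives d f(B_t) = f'(B_t) dB_t + (1/2) f''(B_t) dt. Compute derivatives of f(x) = 3*sin(9*x/5):
  f'(x)  = 27*cos(9*x/5)/5
  f''(x) = -243*sin(9*x/5)/25
Substitute x = B_t and multiply the f'' term by 1/2:
  drift     = (1/2) * (-243*sin(9*x/5)/25) evaluated at B_t = -243*sin(9*B_t/5)/50
  diffusion = (27*cos(9*x/5)/5) evaluated at B_t = 27*cos(9*B_t/5)/5
Therefore d(3*sin(9*B_t/5)) = (-243*sin(9*B_t/5)/50) dt + (27*cos(9*B_t/5)/5) dB_t.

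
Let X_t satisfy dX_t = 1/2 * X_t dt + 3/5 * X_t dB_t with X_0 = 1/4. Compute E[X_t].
E[X_t] = exp(t/2)/4

For GBM dX = mu X dt + sigma X dB with X_0 = x_0, apply Itô to Y = log X: dY = (mu - sigma^2/2) dt + sigma dB, so Y_t = log(x_0) + (mu - sigma^2/2) t + sigma B_t and hence X_t = x_0 * exp((mu - sigma^2/2) t + sigma B_t).
With mu = 1/2, sigma = 3/5, x_0 = 1/4, this gives:
  X_t = 1/4 * exp((8/25) * t + (3/5) * B_t).
Since sigma*B_t ~ Normal(0, sigma^2 t), E[exp(sigma*B_t)] = exp(sigma^2 t / 2); so E[X_t] = x_0 * exp((mu - sigma^2/2) t) * exp(sigma^2 t / 2) = x_0 * exp(mu t) = exp(t/2)/4.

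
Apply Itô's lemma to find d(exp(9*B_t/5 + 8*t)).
d(exp(9*B_t/5 + 8*t)) = (481*exp(9*B_t/5 + 8*t)/50) dt + (9*exp(9*B_t/5 + 8*t)/5) dB_t

Itô's formula for f(t, x): d f(t, B_t) = (f_t + (1/2) f_xx) dt + f_x dB_t. Compute partials of f(t, x) = exp(8*t + 9*x/5):
  f_t(t,x)  = 8*exp(8*t + 9*x/5)
  f_x(t,x)  = 9*exp(8*t + 9*x/5)/5
  f_xx(t,x) = 81*exp(8*t + 9*x/5)/25
Assemble drift = f_t + (1/2) f_xx = 481*exp(8*t + 9*x/5)/50 and diffusion = f_x = 9*exp(8*t + 9*x/5)/5. Substituting x = B_t:
  d(exp(9*B_t/5 + 8*t)) = (481*exp(9*B_t/5 + 8*t)/50) dt + (9*exp(9*B_t/5 + 8*t)/5) dB_t.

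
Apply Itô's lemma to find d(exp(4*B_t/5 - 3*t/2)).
d(exp(4*B_t/5 - 3*t/2)) = (-59*exp(4*B_t/5 - 3*t/2)/50) dt + (4*exp(4*B_t/5 - 3*t/2)/5) dB_t

Itô's formula for f(t, x): d f(t, B_t) = (f_t + (1/2) f_xx) dt + f_x dB_t. Compute partials of f(t, x) = exp(-3*t/2 + 4*x/5):
  f_t(t,x)  = -3*exp(-3*t/2 + 4*x/5)/2
  f_x(t,x)  = 4*exp(-3*t/2 + 4*x/5)/5
  f_xx(t,x) = 16*exp(-3*t/2 + 4*x/5)/25
Assemble drift = f_t + (1/2) f_xx = -59*exp(-3*t/2 + 4*x/5)/50 and diffusion = f_x = 4*exp(-3*t/2 + 4*x/5)/5. Substituting x = B_t:
  d(exp(4*B_t/5 - 3*t/2)) = (-59*exp(4*B_t/5 - 3*t/2)/50) dt + (4*exp(4*B_t/5 - 3*t/2)/5) dB_t.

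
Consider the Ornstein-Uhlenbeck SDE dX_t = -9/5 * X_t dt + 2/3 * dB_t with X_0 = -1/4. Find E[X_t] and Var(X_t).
E[X_t] = -exp(-9*t/5)/4; Var(X_t) = 10/81 - 10*exp(-18*t/5)/81

The OU SDE dX = -theta X dt + sigma dB admits the integrating factor exp(theta t): d(exp(theta t) X_t) = sigma exp(theta t) dB_t. Integrating from 0 to t:
  X_t = x_0 * exp(-theta t) + sigma * int_0^t exp(-theta (t-s)) dB_s.
The Itô integral has mean 0 and (by the Itô isometry) variance sigma^2 * int_0^t exp(-2 theta (t - s)) ds = sigma^2 * (1 - exp(-2 theta t)) / (2 theta).
With theta = 9/5, sigma = 2/3, x_0 = -1/4:
  E[X_t] = -1/4 * exp(-9/5 t) = -exp(-9*t/5)/4
  Var(X_t) = (2/3)^2 * (1 - exp(-2*9/5 t)) / (2 * 9/5) = 10/81 - 10*exp(-18*t/5)/81.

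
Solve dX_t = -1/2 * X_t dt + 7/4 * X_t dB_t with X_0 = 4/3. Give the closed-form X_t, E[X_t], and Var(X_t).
X_t = 4/3 * exp((-65/32) t + (7/4) B_t); E[X_t] = 4*exp(-t/2)/3; Var(X_t) = (16*exp(49*t/16) - 16)*exp(-t)/9

For GBM dX = mu X dt + sigma X dB with X_0 = x_0, apply Itô to Y = log X: dY = (mu - sigma^2/2) dt + sigma dB, so Y_t = log(x_0) + (mu - sigma^2/2) t + sigma B_t and hence X_t = x_0 * exp((mu - sigma^2/2) t + sigma B_t).
With mu = -1/2, sigma = 7/4, x_0 = 4/3, this gives:
  X_t = 4/3 * exp((-65/32) * t + (7/4) * B_t).
Since sigma*B_t ~ Normal(0, sigma^2 t), E[exp(sigma*B_t)] = exp(sigma^2 t / 2); so E[X_t] = x_0 * exp((mu - sigma^2/2) t) * exp(sigma^2 t / 2) = x_0 * exp(mu t) = 4*exp(-t/2)/3.
Var(X_t) = E[X_t^2] - (E[X_t])^2 = x_0^2 * exp(2 mu t) * (exp(sigma^2 t) - 1) = (16*exp(49*t/16) - 16)*exp(-t)/9.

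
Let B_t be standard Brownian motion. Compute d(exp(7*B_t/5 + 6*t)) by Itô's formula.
d(exp(7*B_t/5 + 6*t)) = (349*exp(7*B_t/5 + 6*t)/50) dt + (7*exp(7*B_t/5 + 6*t)/5) dB_t

Itô's formula for f(t, x): d f(t, B_t) = (f_t + (1/2) f_xx) dt + f_x dB_t. Compute partials of f(t, x) = exp(6*t + 7*x/5):
  f_t(t,x)  = 6*exp(6*t + 7*x/5)
  f_x(t,x)  = 7*exp(6*t + 7*x/5)/5
  f_xx(t,x) = 49*exp(6*t + 7*x/5)/25
Assemble drift = f_t + (1/2) f_xx = 349*exp(6*t + 7*x/5)/50 and diffusion = f_x = 7*exp(6*t + 7*x/5)/5. Substituting x = B_t:
  d(exp(7*B_t/5 + 6*t)) = (349*exp(7*B_t/5 + 6*t)/50) dt + (7*exp(7*B_t/5 + 6*t)/5) dB_t.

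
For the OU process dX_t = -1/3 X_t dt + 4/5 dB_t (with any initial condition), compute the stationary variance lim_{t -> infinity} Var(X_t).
lim Var(X_t) = 24/25

The OU SDE dX = -theta X dt + sigma dB admits the integrating factor exp(theta t): d(exp(theta t) X_t) = sigma exp(theta t) dB_t. Integrating from 0 to t gives X_t = x_0 * exp(-theta t) + sigma * int_0^t exp(-theta (t-s)) dB_s for any initial x_0. The Itô integral has variance (by the Itô isometry) sigma^2 * int_0^t exp(-2 theta (t - s)) ds = sigma^2 * (1 - exp(-2 theta t)) / (2 theta), independent of x_0.
With theta = 1/3, sigma = 4/5:
  Var(X_t) = (4/5)^2 * (1 - exp(-2*1/3 t)) / (2 * 1/3) = 24/25 - 24*exp(-2*t/3)/25.
As t -> infinity, exp(-2*1/3 t) -> 0, so the stationary variance is sigma^2 / (2 theta) = 24/25.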